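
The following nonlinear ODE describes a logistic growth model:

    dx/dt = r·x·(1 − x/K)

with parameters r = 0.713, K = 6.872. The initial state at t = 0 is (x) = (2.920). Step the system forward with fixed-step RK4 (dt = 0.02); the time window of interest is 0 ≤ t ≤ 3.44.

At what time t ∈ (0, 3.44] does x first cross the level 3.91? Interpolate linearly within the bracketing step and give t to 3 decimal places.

t=0.000: state=(2.920)
step 1 (dt=0.02): k1=(1.197), k2=(1.199), k3=(1.199), k4=(1.200); state += dt/6·(k1+2k2+2k3+k4)
t=0.020: state=(2.944)
t=0.040: state=(2.968)
t=0.060: state=(2.992)
continuing one RK4 step at a time; state shown every 10 steps (Δt=0.2):
t=0.200: state=(3.162)
t=0.400: state=(3.406)
t=0.600: state=(3.651)
t=0.800: state=(3.893)
next step: t=0.820: state=(3.917) — x has crossed 3.91
linear interpolation between t=0.800 (3.89329) and t=0.820 (3.91733) → t≈0.814

t = 0.814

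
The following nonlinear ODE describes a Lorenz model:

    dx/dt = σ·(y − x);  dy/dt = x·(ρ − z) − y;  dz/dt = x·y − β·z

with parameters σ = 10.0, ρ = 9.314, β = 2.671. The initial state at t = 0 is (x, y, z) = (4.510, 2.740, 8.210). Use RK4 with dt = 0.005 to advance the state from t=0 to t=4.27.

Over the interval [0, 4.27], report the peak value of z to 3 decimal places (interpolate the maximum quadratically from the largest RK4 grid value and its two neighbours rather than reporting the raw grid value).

max z = 9.750

t=0.000: state=(4.510, 2.740, 8.210)
step 1 (dt=0.005): k1=(-17.700, 2.239, -9.572), k2=(-17.202, 2.291, -9.604), k3=(-17.213, 2.293, -9.600), k4=(-16.725, 2.345, -9.628); state += dt/6·(k1+2k2+2k3+k4)
t=0.005: state=(4.424, 2.751, 8.162)
t=0.010: state=(4.343, 2.763, 8.114)
t=0.015: state=(4.266, 2.776, 8.065)
continuing one RK4 step at a time; state shown every 40 steps (Δt=0.2):
t=0.200: state=(3.396, 3.558, 6.548)
t=0.400: state=(4.320, 4.981, 6.400)
t=0.600: state=(5.555, 5.967, 8.167)
t=0.800: state=(5.505, 5.069, 9.722)
t=1.000: state=(4.426, 3.952, 9.054)
t=1.200: state=(3.943, 3.940, 7.750)
t=1.400: state=(4.314, 4.642, 7.265)
t=1.600: state=(5.012, 5.305, 7.940)
t=1.800: state=(5.225, 5.123, 8.908)
t=2.000: state=(4.759, 4.474, 8.915)
t=2.200: state=(4.351, 4.262, 8.232)
t=2.400: state=(4.421, 4.561, 7.789)
t=2.600: state=(4.781, 4.960, 7.991)
t=2.800: state=(4.989, 4.995, 8.514)
t=3.000: state=(4.826, 4.685, 8.681)
t=3.200: state=(4.569, 4.482, 8.387)
t=3.400: state=(4.530, 4.576, 8.080)
t=3.600: state=(4.697, 4.796, 8.093)
t=3.800: state=(4.844, 4.876, 8.349)
t=4.000: state=(4.808, 4.749, 8.507)
t=4.200: state=(4.671, 4.610, 8.408)
t=4.270: state=(4.635, 4.594, 8.340)
largest grid value and its neighbours: z(0.825)=9.74931, z(0.830)=9.74996, z(0.835)=9.74903
parabola through these three points peaks at t≈0.830 with z≈9.74997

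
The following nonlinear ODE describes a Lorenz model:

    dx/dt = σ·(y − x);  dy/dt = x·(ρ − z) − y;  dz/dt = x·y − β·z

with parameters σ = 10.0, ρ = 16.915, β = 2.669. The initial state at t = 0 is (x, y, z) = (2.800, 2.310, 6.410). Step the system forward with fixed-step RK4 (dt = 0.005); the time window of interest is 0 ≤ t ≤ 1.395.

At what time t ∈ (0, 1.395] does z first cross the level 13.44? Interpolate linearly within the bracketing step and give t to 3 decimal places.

t = 0.295

t=0.000: state=(2.800, 2.310, 6.410)
step 1 (dt=0.005): k1=(-4.900, 27.104, -10.640), k2=(-4.100, 26.982, -10.409), k3=(-4.123, 27.001, -10.406), k4=(-3.344, 26.897, -10.174); state += dt/6·(k1+2k2+2k3+k4)
t=0.005: state=(2.779, 2.445, 6.358)
t=0.010: state=(2.766, 2.579, 6.308)
t=0.015: state=(2.761, 2.713, 6.261)
continuing one RK4 step at a time; state shown every 10 steps (Δt=0.05):
t=0.050: state=(2.893, 3.661, 6.002)
t=0.100: state=(3.510, 5.180, 5.911)
t=0.150: state=(4.551, 7.042, 6.324)
t=0.200: state=(5.995, 9.264, 7.553)
t=0.250: state=(7.778, 11.559, 9.995)
t=0.295: state=(9.466, 13.039, 13.418)
next step: t=0.300: state=(9.643, 13.130, 13.861) — z has crossed 13.44
linear interpolation between t=0.295 (13.41789) and t=0.300 (13.86108) → t≈0.295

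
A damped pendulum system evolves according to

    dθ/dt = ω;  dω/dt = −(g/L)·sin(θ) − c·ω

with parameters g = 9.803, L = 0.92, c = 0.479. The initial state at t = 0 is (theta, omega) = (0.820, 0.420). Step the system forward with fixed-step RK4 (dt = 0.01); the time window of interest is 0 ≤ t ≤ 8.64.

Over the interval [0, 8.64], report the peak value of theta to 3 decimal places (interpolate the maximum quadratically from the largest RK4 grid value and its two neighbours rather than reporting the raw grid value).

max theta = 0.831

t=0.000: state=(0.820, 0.420)
step 1 (dt=0.01): k1=(0.420, -7.992), k2=(0.380, -7.988), k3=(0.380, -7.987), k4=(0.340, -7.981); state += dt/6·(k1+2k2+2k3+k4)
t=0.010: state=(0.824, 0.340)
t=0.020: state=(0.827, 0.260)
t=0.030: state=(0.829, 0.181)
continuing one RK4 step at a time; state shown every 50 steps (Δt=0.5):
t=0.500: state=(0.191, -2.338)
t=1.000: state=(-0.640, -0.347)
t=1.500: state=(-0.134, 1.855)
t=2.000: state=(0.507, 0.209)
t=2.500: state=(0.079, -1.475)
t=3.000: state=(-0.402, -0.075)
t=3.500: state=(-0.033, 1.168)
t=4.000: state=(0.319, -0.029)
t=4.500: state=(-0.000, -0.917)
t=5.000: state=(-0.250, 0.102)
t=5.500: state=(0.023, 0.713)
t=6.000: state=(0.195, -0.146)
t=6.500: state=(-0.036, -0.548)
t=7.000: state=(-0.150, 0.167)
t=7.500: state=(0.043, 0.415)
t=8.000: state=(0.114, -0.172)
t=8.500: state=(-0.045, -0.310)
t=8.640: state=(-0.081, -0.197)
largest grid value and its neighbours: theta(0.040)=0.83042, theta(0.050)=0.83104, theta(0.060)=0.83087
parabola through these three points peaks at t≈0.053 with theta≈0.83107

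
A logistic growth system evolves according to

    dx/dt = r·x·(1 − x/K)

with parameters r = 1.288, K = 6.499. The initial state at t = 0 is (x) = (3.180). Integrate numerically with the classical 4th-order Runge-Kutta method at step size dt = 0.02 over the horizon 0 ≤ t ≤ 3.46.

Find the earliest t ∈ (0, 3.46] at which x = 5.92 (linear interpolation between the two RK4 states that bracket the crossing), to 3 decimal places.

t=0.000: state=(3.180)
step 1 (dt=0.02): k1=(2.092), k2=(2.092), k3=(2.092), k4=(2.093); state += dt/6·(k1+2k2+2k3+k4)
t=0.020: state=(3.222)
t=0.040: state=(3.264)
t=0.060: state=(3.306)
continuing one RK4 step at a time; state shown every 10 steps (Δt=0.2):
t=0.200: state=(3.597)
t=0.400: state=(4.003)
t=0.600: state=(4.386)
t=0.800: state=(4.735)
t=1.000: state=(5.046)
t=1.200: state=(5.316)
t=1.400: state=(5.545)
t=1.600: state=(5.737)
t=1.800: state=(5.894)
t=1.820: state=(5.908)
next step: t=1.840: state=(5.921) — x has crossed 5.92
linear interpolation between t=1.820 (5.90753) and t=1.840 (5.92124) → t≈1.838

t = 1.838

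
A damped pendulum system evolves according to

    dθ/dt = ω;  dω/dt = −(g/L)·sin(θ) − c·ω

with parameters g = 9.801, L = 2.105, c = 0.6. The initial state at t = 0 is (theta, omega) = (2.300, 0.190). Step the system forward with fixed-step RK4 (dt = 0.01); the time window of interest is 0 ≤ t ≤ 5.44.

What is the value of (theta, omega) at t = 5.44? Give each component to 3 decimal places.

(theta, omega) = (-0.340, 0.605)

t=0.000: state=(2.300, 0.190)
step 1 (dt=0.01): k1=(0.190, -3.586), k2=(0.172, -3.572), k3=(0.172, -3.573), k4=(0.154, -3.559); state += dt/6·(k1+2k2+2k3+k4)
t=0.010: state=(2.302, 0.154)
t=0.020: state=(2.303, 0.119)
t=0.030: state=(2.304, 0.084)
continuing one RK4 step at a time; state shown every 20 steps (Δt=0.2):
t=0.200: state=(2.269, -0.488)
t=0.400: state=(2.106, -1.143)
t=0.600: state=(1.810, -1.821)
t=0.800: state=(1.378, -2.485)
t=1.000: state=(0.827, -2.979)
t=1.200: state=(0.214, -3.068)
t=1.400: state=(-0.365, -2.644)
t=1.600: state=(-0.819, -1.847)
t=1.800: state=(-1.095, -0.914)
t=2.000: state=(-1.186, -0.008)
t=2.200: state=(-1.105, 0.797)
t=2.400: state=(-0.878, 1.444)
t=2.600: state=(-0.544, 1.852)
t=2.800: state=(-0.158, 1.941)
t=3.000: state=(0.210, 1.692)
t=3.200: state=(0.501, 1.187)
t=3.400: state=(0.677, 0.557)
t=3.600: state=(0.724, -0.079)
t=3.800: state=(0.651, -0.632)
t=4.000: state=(0.481, -1.034)
t=4.200: state=(0.251, -1.231)
t=4.400: state=(0.004, -1.200)
t=4.600: state=(-0.216, -0.967)
t=4.800: state=(-0.374, -0.596)
t=5.000: state=(-0.451, -0.171)
t=5.200: state=(-0.444, 0.233)
t=5.400: state=(-0.363, 0.555)
t=5.440: state=(-0.340, 0.605)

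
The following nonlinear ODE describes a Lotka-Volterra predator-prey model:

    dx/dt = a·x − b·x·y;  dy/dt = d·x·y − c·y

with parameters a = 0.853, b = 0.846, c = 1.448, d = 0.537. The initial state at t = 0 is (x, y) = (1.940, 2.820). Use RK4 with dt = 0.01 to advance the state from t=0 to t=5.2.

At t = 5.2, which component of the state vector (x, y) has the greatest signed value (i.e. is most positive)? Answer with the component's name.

t=0.000: state=(1.940, 2.820)
step 1 (dt=0.01): k1=(-2.973, -1.146), k2=(-2.941, -1.166), k3=(-2.941, -1.165), k4=(-2.910, -1.185); state += dt/6·(k1+2k2+2k3+k4)
t=0.010: state=(1.911, 2.808)
t=0.020: state=(1.882, 2.796)
t=0.030: state=(1.854, 2.784)
continuing one RK4 step at a time; state shown every 20 steps (Δt=0.2):
t=0.200: state=(1.461, 2.529)
t=0.400: state=(1.164, 2.177)
t=0.600: state=(0.984, 1.827)
t=0.800: state=(0.880, 1.511)
t=1.000: state=(0.828, 1.239)
t=1.200: state=(0.812, 1.013)
t=1.400: state=(0.825, 0.828)
t=1.600: state=(0.861, 0.678)
t=1.800: state=(0.921, 0.558)
t=2.000: state=(1.002, 0.463)
t=2.200: state=(1.106, 0.388)
t=2.400: state=(1.234, 0.330)
t=2.600: state=(1.390, 0.284)
t=2.800: state=(1.576, 0.249)
t=3.000: state=(1.797, 0.223)
t=3.200: state=(2.055, 0.206)
t=3.400: state=(2.356, 0.195)
t=3.600: state=(2.705, 0.191)
t=3.800: state=(3.105, 0.196)
t=4.000: state=(3.559, 0.209)
t=4.200: state=(4.066, 0.236)
t=4.400: state=(4.617, 0.282)
t=4.600: state=(5.191, 0.357)
t=4.800: state=(5.740, 0.481)
t=5.000: state=(6.178, 0.683)
t=5.200: state=(6.364, 1.006)
compare at T: x=6.364, y=1.006

largest component: x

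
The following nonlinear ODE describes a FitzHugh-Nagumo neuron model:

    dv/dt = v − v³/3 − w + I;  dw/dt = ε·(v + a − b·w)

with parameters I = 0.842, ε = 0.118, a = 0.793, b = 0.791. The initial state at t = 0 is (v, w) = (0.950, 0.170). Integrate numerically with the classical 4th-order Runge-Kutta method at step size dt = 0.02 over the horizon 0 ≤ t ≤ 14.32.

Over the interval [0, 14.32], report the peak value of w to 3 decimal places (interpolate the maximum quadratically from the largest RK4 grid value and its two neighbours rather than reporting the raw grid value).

max w = 1.741

t=0.000: state=(0.950, 0.170)
step 1 (dt=0.02): k1=(1.336, 0.190), k2=(1.335, 0.191), k3=(1.335, 0.191), k4=(1.334, 0.193); state += dt/6·(k1+2k2+2k3+k4)
t=0.020: state=(0.977, 0.174)
t=0.040: state=(1.003, 0.178)
t=0.060: state=(1.030, 0.182)
continuing one RK4 step at a time; state shown every 25 steps (Δt=0.5):
t=0.500: state=(1.537, 0.281)
t=1.000: state=(1.811, 0.412)
t=1.500: state=(1.864, 0.545)
t=2.000: state=(1.842, 0.673)
t=2.500: state=(1.799, 0.793)
t=3.000: state=(1.751, 0.905)
t=3.500: state=(1.699, 1.009)
t=4.000: state=(1.647, 1.105)
t=4.500: state=(1.594, 1.194)
t=5.000: state=(1.539, 1.275)
t=5.500: state=(1.484, 1.350)
t=6.000: state=(1.426, 1.418)
t=6.500: state=(1.367, 1.480)
t=7.000: state=(1.304, 1.535)
t=7.500: state=(1.238, 1.584)
t=8.000: state=(1.167, 1.627)
t=8.500: state=(1.090, 1.663)
t=9.000: state=(1.003, 1.694)
t=9.500: state=(0.903, 1.717)
t=10.000: state=(0.783, 1.733)
t=10.500: state=(0.629, 1.741)
t=11.000: state=(0.420, 1.738)
t=11.500: state=(0.109, 1.720)
t=12.000: state=(-0.378, 1.680)
t=12.500: state=(-1.062, 1.608)
t=13.000: state=(-1.650, 1.501)
t=13.500: state=(-1.882, 1.375)
t=14.000: state=(-1.914, 1.248)
t=14.320: state=(-1.901, 1.170)
largest grid value and its neighbours: w(10.600)=1.74104, w(10.620)=1.74105, w(10.640)=1.74105
parabola through these three points peaks at t≈10.624 with w≈1.74105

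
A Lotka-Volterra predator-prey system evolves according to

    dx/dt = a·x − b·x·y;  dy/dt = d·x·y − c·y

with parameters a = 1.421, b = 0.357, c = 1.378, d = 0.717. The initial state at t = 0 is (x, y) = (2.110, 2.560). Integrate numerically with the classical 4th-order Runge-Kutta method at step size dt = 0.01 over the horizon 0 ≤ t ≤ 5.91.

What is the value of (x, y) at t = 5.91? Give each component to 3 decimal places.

t=0.000: state=(2.110, 2.560)
step 1 (dt=0.01): k1=(1.070, 0.345), k2=(1.071, 0.355), k3=(1.071, 0.355), k4=(1.073, 0.365); state += dt/6·(k1+2k2+2k3+k4)
t=0.010: state=(2.121, 2.564)
t=0.020: state=(2.131, 2.567)
t=0.030: state=(2.142, 2.571)
continuing one RK4 step at a time; state shown every 20 steps (Δt=0.2):
t=0.200: state=(2.327, 2.671)
t=0.400: state=(2.538, 2.875)
t=0.600: state=(2.718, 3.183)
t=0.800: state=(2.837, 3.602)
t=1.000: state=(2.863, 4.120)
t=1.200: state=(2.777, 4.692)
t=1.400: state=(2.588, 5.238)
t=1.600: state=(2.328, 5.660)
t=1.800: state=(2.046, 5.879)
t=2.000: state=(1.785, 5.870)
t=2.200: state=(1.569, 5.664)
t=2.400: state=(1.408, 5.319)
t=2.600: state=(1.298, 4.900)
t=2.800: state=(1.235, 4.458)
t=3.000: state=(1.212, 4.032)
t=3.200: state=(1.225, 3.644)
t=3.400: state=(1.270, 3.307)
t=3.600: state=(1.347, 3.027)
t=3.800: state=(1.454, 2.808)
t=4.000: state=(1.590, 2.650)
t=4.200: state=(1.755, 2.557)
t=4.400: state=(1.946, 2.530)
t=4.600: state=(2.155, 2.576)
t=4.800: state=(2.373, 2.706)
t=5.000: state=(2.580, 2.931)
t=5.200: state=(2.750, 3.262)
t=5.400: state=(2.851, 3.703)
t=5.600: state=(2.854, 4.238)
t=5.800: state=(2.745, 4.812)
t=5.910: state=(2.641, 5.115)

(x, y) = (2.641, 5.115)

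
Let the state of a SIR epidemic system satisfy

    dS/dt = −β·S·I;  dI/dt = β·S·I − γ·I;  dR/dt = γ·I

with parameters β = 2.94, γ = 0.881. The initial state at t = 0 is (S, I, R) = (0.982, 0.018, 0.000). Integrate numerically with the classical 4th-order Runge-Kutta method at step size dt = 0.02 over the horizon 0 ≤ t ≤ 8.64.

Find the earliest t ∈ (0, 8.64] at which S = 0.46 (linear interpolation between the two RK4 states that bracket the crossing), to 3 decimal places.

t=0.000: state=(0.982, 0.018, 0.000)
step 1 (dt=0.02): k1=(-0.052, 0.036, 0.016), k2=(-0.053, 0.037, 0.016), k3=(-0.053, 0.037, 0.016), k4=(-0.054, 0.038, 0.017); state += dt/6·(k1+2k2+2k3+k4)
t=0.020: state=(0.981, 0.019, 0.000)
t=0.040: state=(0.980, 0.020, 0.001)
t=0.060: state=(0.979, 0.020, 0.001)
continuing one RK4 step at a time; state shown every 25 steps (Δt=0.5):
t=0.500: state=(0.939, 0.048, 0.014)
t=1.000: state=(0.838, 0.115, 0.048)
t=1.500: state=(0.656, 0.223, 0.121)
t=1.940: state=(0.462, 0.312, 0.226)
next step: t=1.960: state=(0.454, 0.315, 0.231) — S has crossed 0.46
linear interpolation between t=1.940 (0.46214) and t=1.960 (0.45370) → t≈1.945

t = 1.945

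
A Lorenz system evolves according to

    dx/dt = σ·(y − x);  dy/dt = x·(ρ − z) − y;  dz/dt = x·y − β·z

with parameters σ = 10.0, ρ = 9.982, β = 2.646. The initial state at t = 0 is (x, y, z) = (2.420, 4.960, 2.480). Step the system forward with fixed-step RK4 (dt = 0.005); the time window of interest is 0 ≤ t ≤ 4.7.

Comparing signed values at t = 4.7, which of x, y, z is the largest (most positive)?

largest component: z

t=0.000: state=(2.420, 4.960, 2.480)
step 1 (dt=0.005): k1=(25.400, 13.195, 5.441), k2=(25.095, 13.604, 5.802), k3=(25.113, 13.595, 5.798), k4=(24.824, 13.995, 6.160); state += dt/6·(k1+2k2+2k3+k4)
t=0.005: state=(2.546, 5.028, 2.509)
t=0.010: state=(2.668, 5.100, 2.542)
t=0.015: state=(2.789, 5.175, 2.578)
continuing one RK4 step at a time; state shown every 40 steps (Δt=0.2):
t=0.200: state=(6.797, 8.735, 6.985)
t=0.400: state=(7.329, 5.609, 13.543)
t=0.600: state=(3.417, 2.045, 10.675)
t=0.800: state=(2.222, 2.215, 7.077)
t=1.000: state=(2.937, 3.626, 5.302)
t=1.200: state=(4.903, 6.099, 6.184)
t=1.400: state=(6.697, 6.908, 10.143)
t=1.600: state=(5.396, 4.252, 11.350)
t=1.800: state=(3.658, 3.215, 9.052)
t=2.000: state=(3.584, 3.893, 7.225)
t=2.200: state=(4.660, 5.349, 7.248)
t=2.400: state=(5.812, 6.102, 9.198)
t=2.600: state=(5.481, 4.948, 10.420)
t=2.800: state=(4.398, 4.000, 9.424)
t=3.000: state=(4.118, 4.225, 8.163)
t=3.200: state=(4.673, 5.061, 7.981)
t=3.400: state=(5.352, 5.556, 8.966)
t=3.600: state=(5.293, 5.054, 9.763)
t=3.800: state=(4.704, 4.442, 9.371)
t=4.000: state=(4.451, 4.472, 8.611)
t=4.200: state=(4.721, 4.934, 8.414)
t=4.400: state=(5.114, 5.245, 8.910)
t=4.600: state=(5.134, 5.028, 9.391)
t=4.700: state=(4.992, 4.825, 9.398)
compare at T: x=4.992, y=4.825, z=9.398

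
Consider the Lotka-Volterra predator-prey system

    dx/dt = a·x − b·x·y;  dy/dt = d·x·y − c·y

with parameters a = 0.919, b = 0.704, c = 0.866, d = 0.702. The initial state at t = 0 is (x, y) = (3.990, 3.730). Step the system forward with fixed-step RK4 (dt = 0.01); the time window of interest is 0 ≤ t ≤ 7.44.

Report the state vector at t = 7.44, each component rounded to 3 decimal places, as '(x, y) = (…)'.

t=0.000: state=(3.990, 3.730)
step 1 (dt=0.01): k1=(-6.811, 7.217), k2=(-6.853, 7.197), k3=(-6.852, 7.197), k4=(-6.892, 7.174); state += dt/6·(k1+2k2+2k3+k4)
t=0.010: state=(3.921, 3.802)
t=0.020: state=(3.852, 3.873)
t=0.030: state=(3.782, 3.944)
continuing one RK4 step at a time; state shown every 25 steps (Δt=0.25):
t=0.250: state=(2.261, 5.185)
t=0.500: state=(1.089, 5.542)
t=0.750: state=(0.533, 5.112)
t=1.000: state=(0.290, 4.413)
t=1.250: state=(0.179, 3.698)
t=1.500: state=(0.124, 3.057)
t=1.750: state=(0.096, 2.509)
t=2.000: state=(0.081, 2.052)
t=2.250: state=(0.073, 1.675)
t=2.500: state=(0.071, 1.366)
t=2.750: state=(0.072, 1.114)
t=3.000: state=(0.075, 0.909)
t=3.250: state=(0.082, 0.742)
t=3.500: state=(0.092, 0.607)
t=3.750: state=(0.105, 0.497)
t=4.000: state=(0.122, 0.408)
t=4.250: state=(0.144, 0.337)
t=4.500: state=(0.171, 0.279)
t=4.750: state=(0.206, 0.232)
t=5.000: state=(0.250, 0.194)
t=5.250: state=(0.305, 0.164)
t=5.500: state=(0.373, 0.140)
t=5.750: state=(0.459, 0.122)
t=6.000: state=(0.566, 0.107)
t=6.250: state=(0.700, 0.096)
t=6.500: state=(0.866, 0.089)
t=6.750: state=(1.073, 0.085)
t=7.000: state=(1.331, 0.084)
t=7.250: state=(1.649, 0.088)
t=7.440: state=(1.940, 0.095)

(x, y) = (1.940, 0.095)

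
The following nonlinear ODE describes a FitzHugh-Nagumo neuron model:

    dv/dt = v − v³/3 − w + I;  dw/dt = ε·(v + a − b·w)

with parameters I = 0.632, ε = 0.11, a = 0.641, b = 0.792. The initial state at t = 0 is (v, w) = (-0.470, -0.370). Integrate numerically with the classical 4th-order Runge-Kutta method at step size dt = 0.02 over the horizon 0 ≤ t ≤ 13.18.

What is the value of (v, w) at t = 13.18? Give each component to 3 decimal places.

(v, w) = (0.542, 1.526)

t=0.000: state=(-0.470, -0.370)
step 1 (dt=0.02): k1=(0.567, 0.051), k2=(0.571, 0.052), k3=(0.571, 0.052), k4=(0.575, 0.052); state += dt/6·(k1+2k2+2k3+k4)
t=0.020: state=(-0.459, -0.369)
t=0.040: state=(-0.447, -0.368)
t=0.060: state=(-0.435, -0.367)
continuing one RK4 step at a time; state shown every 25 steps (Δt=0.5):
t=0.500: state=(-0.125, -0.336)
t=1.000: state=(0.406, -0.281)
t=1.500: state=(1.131, -0.193)
t=2.000: state=(1.710, -0.072)
t=2.500: state=(1.912, 0.064)
t=3.000: state=(1.930, 0.200)
t=3.500: state=(1.899, 0.329)
t=4.000: state=(1.855, 0.450)
t=4.500: state=(1.808, 0.564)
t=5.000: state=(1.760, 0.671)
t=5.500: state=(1.712, 0.770)
t=6.000: state=(1.662, 0.863)
t=6.500: state=(1.612, 0.948)
t=7.000: state=(1.561, 1.028)
t=7.500: state=(1.509, 1.101)
t=8.000: state=(1.456, 1.168)
t=8.500: state=(1.400, 1.230)
t=9.000: state=(1.343, 1.286)
t=9.500: state=(1.282, 1.336)
t=10.000: state=(1.218, 1.381)
t=10.500: state=(1.148, 1.420)
t=11.000: state=(1.072, 1.454)
t=11.500: state=(0.986, 1.482)
t=12.000: state=(0.887, 1.504)
t=12.500: state=(0.766, 1.519)
t=13.000: state=(0.610, 1.526)
t=13.180: state=(0.542, 1.526)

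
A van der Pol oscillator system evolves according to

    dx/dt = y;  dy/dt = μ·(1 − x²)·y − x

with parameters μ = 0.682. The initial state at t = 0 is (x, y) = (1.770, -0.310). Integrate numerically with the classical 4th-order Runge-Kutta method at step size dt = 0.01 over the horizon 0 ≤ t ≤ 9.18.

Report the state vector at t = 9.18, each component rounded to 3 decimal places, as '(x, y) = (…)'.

(x, y) = (-1.980, -0.345)

t=0.000: state=(1.770, -0.310)
step 1 (dt=0.01): k1=(-0.310, -1.319), k2=(-0.317, -1.309), k3=(-0.317, -1.309), k4=(-0.323, -1.299); state += dt/6·(k1+2k2+2k3+k4)
t=0.010: state=(1.767, -0.323)
t=0.020: state=(1.764, -0.336)
t=0.030: state=(1.760, -0.349)
continuing one RK4 step at a time; state shown every 50 steps (Δt=0.5):
t=0.500: state=(1.481, -0.807)
t=1.000: state=(0.971, -1.247)
t=1.500: state=(0.200, -1.872)
t=2.000: state=(-0.880, -2.292)
t=2.500: state=(-1.787, -1.076)
t=3.000: state=(-1.966, 0.197)
t=3.500: state=(-1.718, 0.724)
t=4.000: state=(-1.265, 1.094)
t=4.500: state=(-0.599, 1.613)
t=5.000: state=(0.382, 2.290)
t=5.500: state=(1.499, 1.819)
t=6.000: state=(1.991, 0.219)
t=6.500: state=(1.877, -0.550)
t=7.000: state=(1.503, -0.927)
t=7.500: state=(0.942, -1.348)
t=8.000: state=(0.114, -2.000)
t=8.500: state=(-1.017, -2.314)
t=9.000: state=(-1.870, -0.896)
t=9.180: state=(-1.980, -0.345)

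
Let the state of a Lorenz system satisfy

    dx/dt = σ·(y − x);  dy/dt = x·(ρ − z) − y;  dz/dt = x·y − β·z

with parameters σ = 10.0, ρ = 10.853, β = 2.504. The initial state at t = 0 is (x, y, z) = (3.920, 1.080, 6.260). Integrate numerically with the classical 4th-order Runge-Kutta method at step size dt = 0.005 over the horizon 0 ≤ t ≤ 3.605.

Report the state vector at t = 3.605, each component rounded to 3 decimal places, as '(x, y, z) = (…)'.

t=0.000: state=(3.920, 1.080, 6.260)
step 1 (dt=0.005): k1=(-28.400, 16.925, -11.441), k2=(-27.267, 16.666, -11.284), k3=(-27.302, 16.678, -11.284), k4=(-26.201, 16.428, -11.132); state += dt/6·(k1+2k2+2k3+k4)
t=0.005: state=(3.784, 1.163, 6.204)
t=0.010: state=(3.658, 1.244, 6.149)
t=0.015: state=(3.542, 1.323, 6.095)
continuing one RK4 step at a time; state shown every 40 steps (Δt=0.2):
t=0.200: state=(2.983, 3.724, 4.926)
t=0.400: state=(5.464, 7.017, 6.696)
t=0.600: state=(7.377, 7.142, 12.303)
t=0.800: state=(4.889, 3.369, 12.445)
t=1.000: state=(3.044, 2.738, 9.182)
t=1.200: state=(3.329, 3.852, 7.131)
t=1.400: state=(4.929, 5.917, 7.563)
t=1.600: state=(6.432, 6.652, 10.692)
t=1.800: state=(5.474, 4.549, 11.877)
t=2.000: state=(3.977, 3.565, 9.981)
t=2.200: state=(3.896, 4.182, 8.334)
t=2.400: state=(4.888, 5.507, 8.434)
t=2.600: state=(5.839, 6.019, 10.234)
t=2.800: state=(5.404, 4.892, 11.138)
t=3.000: state=(4.448, 4.130, 10.103)
t=3.200: state=(4.303, 4.462, 8.982)
t=3.400: state=(4.911, 5.294, 8.999)
t=3.600: state=(5.490, 5.605, 10.058)
t=3.605: state=(5.496, 5.598, 10.086)

(x, y, z) = (5.496, 5.598, 10.086)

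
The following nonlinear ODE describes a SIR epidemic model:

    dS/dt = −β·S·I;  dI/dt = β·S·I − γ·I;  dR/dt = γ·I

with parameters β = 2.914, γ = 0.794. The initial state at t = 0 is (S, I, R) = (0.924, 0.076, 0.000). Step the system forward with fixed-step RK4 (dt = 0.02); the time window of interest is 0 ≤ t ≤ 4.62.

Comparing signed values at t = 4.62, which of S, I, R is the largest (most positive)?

largest component: R

t=0.000: state=(0.924, 0.076, 0.000)
step 1 (dt=0.02): k1=(-0.205, 0.144, 0.060), k2=(-0.208, 0.147, 0.061), k3=(-0.208, 0.147, 0.062), k4=(-0.212, 0.149, 0.063); state += dt/6·(k1+2k2+2k3+k4)
t=0.020: state=(0.920, 0.079, 0.001)
t=0.040: state=(0.916, 0.082, 0.003)
t=0.060: state=(0.911, 0.085, 0.004)
continuing one RK4 step at a time; state shown every 10 steps (Δt=0.2):
t=0.200: state=(0.876, 0.110, 0.015)
t=0.400: state=(0.812, 0.153, 0.035)
t=0.600: state=(0.731, 0.205, 0.064)
t=0.800: state=(0.639, 0.261, 0.101)
t=1.000: state=(0.540, 0.314, 0.146)
t=1.200: state=(0.444, 0.356, 0.200)
t=1.400: state=(0.358, 0.384, 0.259)
t=1.600: state=(0.285, 0.395, 0.321)
t=1.800: state=(0.226, 0.390, 0.383)
t=2.000: state=(0.181, 0.375, 0.444)
t=2.200: state=(0.147, 0.352, 0.502)
t=2.400: state=(0.120, 0.324, 0.556)
t=2.600: state=(0.100, 0.295, 0.605)
t=2.800: state=(0.085, 0.266, 0.649)
t=3.000: state=(0.074, 0.237, 0.689)
t=3.200: state=(0.065, 0.211, 0.725)
t=3.400: state=(0.058, 0.186, 0.756)
t=3.600: state=(0.052, 0.164, 0.784)
t=3.800: state=(0.048, 0.144, 0.808)
t=4.000: state=(0.044, 0.126, 0.830)
t=4.200: state=(0.041, 0.110, 0.849)
t=4.400: state=(0.039, 0.096, 0.865)
t=4.600: state=(0.037, 0.084, 0.879)
t=4.620: state=(0.036, 0.083, 0.881)
compare at T: S=0.036, I=0.083, R=0.881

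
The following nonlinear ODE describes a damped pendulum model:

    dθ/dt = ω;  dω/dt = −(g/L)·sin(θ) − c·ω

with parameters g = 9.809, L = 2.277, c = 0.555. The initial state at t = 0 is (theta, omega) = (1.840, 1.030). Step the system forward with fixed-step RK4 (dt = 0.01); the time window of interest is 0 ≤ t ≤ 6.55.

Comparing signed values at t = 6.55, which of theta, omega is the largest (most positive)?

largest component: omega

t=0.000: state=(1.840, 1.030)
step 1 (dt=0.01): k1=(1.030, -4.724), k2=(1.006, -4.705), k3=(1.006, -4.705), k4=(0.983, -4.686); state += dt/6·(k1+2k2+2k3+k4)
t=0.010: state=(1.850, 0.983)
t=0.020: state=(1.860, 0.936)
t=0.030: state=(1.869, 0.890)
continuing one RK4 step at a time; state shown every 25 steps (Δt=0.25):
t=0.250: state=(1.959, -0.047)
t=0.500: state=(1.828, -0.988)
t=0.750: state=(1.471, -1.856)
t=1.000: state=(0.915, -2.541)
t=1.250: state=(0.241, -2.747)
t=1.500: state=(-0.403, -2.294)
t=1.750: state=(-0.868, -1.386)
t=2.000: state=(-1.087, -0.361)
t=2.250: state=(-1.057, 0.577)
t=2.500: state=(-0.814, 1.317)
t=2.750: state=(-0.425, 1.730)
t=3.000: state=(0.014, 1.704)
t=3.250: state=(0.392, 1.269)
t=3.500: state=(0.629, 0.599)
t=3.750: state=(0.689, -0.106)
t=4.000: state=(0.585, -0.699)
t=4.250: state=(0.358, -1.069)
t=4.500: state=(0.075, -1.145)
t=4.750: state=(-0.190, -0.931)
t=5.000: state=(-0.374, -0.521)
t=5.250: state=(-0.445, -0.044)
t=5.500: state=(-0.400, 0.382)
t=5.750: state=(-0.266, 0.665)
t=6.000: state=(-0.084, 0.753)
t=6.250: state=(0.095, 0.646)
t=6.500: state=(0.227, 0.395)
t=6.550: state=(0.245, 0.334)
compare at T: theta=0.245, omega=0.334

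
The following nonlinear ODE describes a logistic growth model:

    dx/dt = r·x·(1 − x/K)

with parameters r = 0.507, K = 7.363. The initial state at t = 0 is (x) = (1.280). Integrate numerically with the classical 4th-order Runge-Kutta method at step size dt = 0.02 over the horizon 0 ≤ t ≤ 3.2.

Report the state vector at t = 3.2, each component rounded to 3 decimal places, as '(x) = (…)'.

(x) = (3.799)

t=0.000: state=(1.280)
step 1 (dt=0.02): k1=(0.536), k2=(0.538), k3=(0.538), k4=(0.540); state += dt/6·(k1+2k2+2k3+k4)
t=0.020: state=(1.291)
t=0.040: state=(1.302)
t=0.060: state=(1.312)
continuing one RK4 step at a time; state shown every 10 steps (Δt=0.2):
t=0.200: state=(1.391)
t=0.400: state=(1.509)
t=0.600: state=(1.634)
t=0.800: state=(1.767)
t=1.000: state=(1.906)
t=1.200: state=(2.053)
t=1.400: state=(2.207)
t=1.600: state=(2.366)
t=1.800: state=(2.532)
t=2.000: state=(2.703)
t=2.200: state=(2.879)
t=2.400: state=(3.058)
t=2.600: state=(3.241)
t=2.800: state=(3.426)
t=3.000: state=(3.612)
t=3.200: state=(3.799)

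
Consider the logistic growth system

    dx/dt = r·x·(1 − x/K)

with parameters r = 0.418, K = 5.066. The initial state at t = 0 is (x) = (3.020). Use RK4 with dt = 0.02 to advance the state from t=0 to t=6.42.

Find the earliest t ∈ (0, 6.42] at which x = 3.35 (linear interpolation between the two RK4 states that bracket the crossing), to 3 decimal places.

t=0.000: state=(3.020)
step 1 (dt=0.02): k1=(0.510), k2=(0.509), k3=(0.509), k4=(0.509); state += dt/6·(k1+2k2+2k3+k4)
t=0.020: state=(3.030)
t=0.040: state=(3.040)
t=0.060: state=(3.051)
continuing one RK4 step at a time; state shown every 25 steps (Δt=0.5):
t=0.500: state=(3.269)
t=0.660: state=(3.346)
next step: t=0.680: state=(3.355) — x has crossed 3.35
linear interpolation between t=0.660 (3.34578) and t=0.680 (3.35527) → t≈0.669

t = 0.669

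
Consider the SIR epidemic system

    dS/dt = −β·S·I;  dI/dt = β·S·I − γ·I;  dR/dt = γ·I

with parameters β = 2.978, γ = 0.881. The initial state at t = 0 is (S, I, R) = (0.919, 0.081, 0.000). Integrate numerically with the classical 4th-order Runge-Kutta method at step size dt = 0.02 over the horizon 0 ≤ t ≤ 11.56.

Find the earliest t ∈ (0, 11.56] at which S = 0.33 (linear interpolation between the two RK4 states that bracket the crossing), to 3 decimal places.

t = 1.451

t=0.000: state=(0.919, 0.081, 0.000)
step 1 (dt=0.02): k1=(-0.222, 0.150, 0.071), k2=(-0.225, 0.153, 0.073), k3=(-0.225, 0.153, 0.073), k4=(-0.229, 0.155, 0.074); state += dt/6·(k1+2k2+2k3+k4)
t=0.020: state=(0.914, 0.084, 0.001)
t=0.040: state=(0.910, 0.087, 0.003)
t=0.060: state=(0.905, 0.090, 0.005)
continuing one RK4 step at a time; state shown every 25 steps (Δt=0.5):
t=0.500: state=(0.759, 0.184, 0.056)
t=1.000: state=(0.524, 0.310, 0.166)
t=1.440: state=(0.334, 0.367, 0.300)
next step: t=1.460: state=(0.327, 0.367, 0.306) — S has crossed 0.33
linear interpolation between t=1.440 (0.33392) and t=1.460 (0.32670) → t≈1.451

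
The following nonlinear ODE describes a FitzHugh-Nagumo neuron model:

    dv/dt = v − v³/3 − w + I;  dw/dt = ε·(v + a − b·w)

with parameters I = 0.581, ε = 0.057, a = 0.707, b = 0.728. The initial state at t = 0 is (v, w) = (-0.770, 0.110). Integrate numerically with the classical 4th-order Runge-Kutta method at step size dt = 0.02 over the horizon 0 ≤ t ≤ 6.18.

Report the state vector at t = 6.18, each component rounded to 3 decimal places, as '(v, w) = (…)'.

(v, w) = (-1.244, -0.053)

t=0.000: state=(-0.770, 0.110)
step 1 (dt=0.02): k1=(-0.147, -0.008), k2=(-0.147, -0.008), k3=(-0.147, -0.008), k4=(-0.148, -0.008); state += dt/6·(k1+2k2+2k3+k4)
t=0.020: state=(-0.773, 0.110)
t=0.040: state=(-0.776, 0.110)
t=0.060: state=(-0.779, 0.109)
continuing one RK4 step at a time; state shown every 10 steps (Δt=0.2):
t=0.200: state=(-0.800, 0.108)
t=0.400: state=(-0.833, 0.106)
t=0.600: state=(-0.866, 0.104)
t=0.800: state=(-0.901, 0.101)
t=1.000: state=(-0.937, 0.097)
t=1.200: state=(-0.973, 0.094)
t=1.400: state=(-1.008, 0.090)
t=1.600: state=(-1.043, 0.085)
t=1.800: state=(-1.076, 0.081)
t=2.000: state=(-1.107, 0.076)
t=2.200: state=(-1.136, 0.070)
t=2.400: state=(-1.162, 0.065)
t=2.600: state=(-1.185, 0.059)
t=2.800: state=(-1.205, 0.053)
t=3.000: state=(-1.222, 0.047)
t=3.200: state=(-1.237, 0.040)
t=3.400: state=(-1.249, 0.034)
t=3.600: state=(-1.258, 0.028)
t=3.800: state=(-1.265, 0.021)
t=4.000: state=(-1.270, 0.014)
t=4.200: state=(-1.273, 0.008)
t=4.400: state=(-1.275, 0.001)
t=4.600: state=(-1.275, -0.005)
t=4.800: state=(-1.274, -0.011)
t=5.000: state=(-1.272, -0.018)
t=5.200: state=(-1.269, -0.024)
t=5.400: state=(-1.265, -0.030)
t=5.600: state=(-1.261, -0.036)
t=5.800: state=(-1.256, -0.042)
t=6.000: state=(-1.250, -0.048)
t=6.180: state=(-1.244, -0.053)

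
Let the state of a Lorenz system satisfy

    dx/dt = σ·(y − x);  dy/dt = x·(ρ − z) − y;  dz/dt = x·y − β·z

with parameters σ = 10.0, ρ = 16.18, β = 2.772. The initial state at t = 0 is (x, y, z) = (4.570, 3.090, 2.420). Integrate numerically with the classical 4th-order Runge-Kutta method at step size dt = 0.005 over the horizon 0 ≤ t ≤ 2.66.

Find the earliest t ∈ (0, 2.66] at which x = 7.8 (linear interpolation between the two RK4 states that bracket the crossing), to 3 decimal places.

t = 0.157

t=0.000: state=(4.570, 3.090, 2.420)
step 1 (dt=0.005): k1=(-14.800, 59.793, 7.413), k2=(-12.935, 59.051, 7.925), k3=(-13.000, 59.111, 7.928), k4=(-11.194, 58.425, 8.434); state += dt/6·(k1+2k2+2k3+k4)
t=0.005: state=(4.505, 3.385, 2.460)
t=0.010: state=(4.458, 3.675, 2.504)
t=0.015: state=(4.426, 3.959, 2.554)
continuing one RK4 step at a time; state shown every 20 steps (Δt=0.1):
t=0.100: state=(5.687, 8.682, 4.400)
t=0.155: state=(7.703, 11.913, 7.323)
next step: t=0.160: state=(7.915, 12.192, 7.690) — x has crossed 7.8
linear interpolation between t=0.155 (7.70312) and t=0.160 (7.91533) → t≈0.157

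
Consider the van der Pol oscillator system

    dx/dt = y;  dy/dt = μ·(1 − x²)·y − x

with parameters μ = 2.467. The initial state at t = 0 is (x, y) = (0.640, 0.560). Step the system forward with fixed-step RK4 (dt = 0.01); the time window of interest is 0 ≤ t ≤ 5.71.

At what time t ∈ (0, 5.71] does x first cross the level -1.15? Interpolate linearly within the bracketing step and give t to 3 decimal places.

t = 2.511

t=0.000: state=(0.640, 0.560)
step 1 (dt=0.01): k1=(0.560, 0.176), k2=(0.561, 0.169), k3=(0.561, 0.169), k4=(0.562, 0.163); state += dt/6·(k1+2k2+2k3+k4)
t=0.010: state=(0.646, 0.562)
t=0.020: state=(0.651, 0.563)
t=0.030: state=(0.657, 0.565)
continuing one RK4 step at a time; state shown every 20 steps (Δt=0.2):
t=0.200: state=(0.754, 0.564)
t=0.400: state=(0.861, 0.495)
t=0.600: state=(0.947, 0.352)
t=0.800: state=(0.999, 0.164)
t=1.000: state=(1.011, -0.038)
t=1.200: state=(0.984, -0.238)
t=1.400: state=(0.915, -0.446)
t=1.600: state=(0.803, -0.691)
t=1.800: state=(0.633, -1.038)
t=2.000: state=(0.373, -1.616)
t=2.200: state=(-0.044, -2.637)
t=2.400: state=(-0.705, -3.910)
t=2.510: state=(-1.146, -3.947)
next step: t=2.520: state=(-1.185, -3.901) — x has crossed -1.15
linear interpolation between t=2.510 (-1.14552) and t=2.520 (-1.18477) → t≈2.511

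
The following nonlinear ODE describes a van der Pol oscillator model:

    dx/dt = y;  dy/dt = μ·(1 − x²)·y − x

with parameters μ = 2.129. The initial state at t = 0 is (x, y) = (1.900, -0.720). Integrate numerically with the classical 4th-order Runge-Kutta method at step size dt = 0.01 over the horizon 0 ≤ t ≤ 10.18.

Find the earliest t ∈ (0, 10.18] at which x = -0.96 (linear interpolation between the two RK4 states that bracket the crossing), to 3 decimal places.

t=0.000: state=(1.900, -0.720)
step 1 (dt=0.01): k1=(-0.720, 2.101), k2=(-0.709, 2.025), k3=(-0.710, 2.028), k4=(-0.700, 1.955); state += dt/6·(k1+2k2+2k3+k4)
t=0.010: state=(1.893, -0.700)
t=0.020: state=(1.886, -0.681)
t=0.030: state=(1.879, -0.663)
continuing one RK4 step at a time; state shown every 50 steps (Δt=0.5):
t=0.500: state=(1.647, -0.443)
t=1.000: state=(1.409, -0.530)
t=1.500: state=(1.092, -0.775)
t=2.000: state=(0.554, -1.544)
t=2.500: state=(-0.769, -3.916)
t=2.540: state=(-0.928, -3.976)
next step: t=2.550: state=(-0.967, -3.975) — x has crossed -0.96
linear interpolation between t=2.540 (-0.92765) and t=2.550 (-0.96741) → t≈2.548

t = 2.548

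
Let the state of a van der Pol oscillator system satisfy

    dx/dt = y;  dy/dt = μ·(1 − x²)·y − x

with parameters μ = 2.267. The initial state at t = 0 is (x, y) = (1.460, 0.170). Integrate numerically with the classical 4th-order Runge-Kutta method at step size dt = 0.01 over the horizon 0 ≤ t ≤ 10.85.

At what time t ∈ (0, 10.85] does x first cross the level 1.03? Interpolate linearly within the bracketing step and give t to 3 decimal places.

t=0.000: state=(1.460, 0.170)
step 1 (dt=0.01): k1=(0.170, -1.896), k2=(0.161, -1.874), k3=(0.161, -1.874), k4=(0.151, -1.851); state += dt/6·(k1+2k2+2k3+k4)
t=0.010: state=(1.462, 0.151)
t=0.020: state=(1.463, 0.133)
t=0.030: state=(1.464, 0.115)
continuing one RK4 step at a time; state shown every 50 steps (Δt=0.5):
t=0.500: state=(1.383, -0.373)
t=1.000: state=(1.125, -0.668)
t=1.130: state=(1.031, -0.774)
next step: t=1.140: state=(1.024, -0.783) — x has crossed 1.03
linear interpolation between t=1.130 (1.03142) and t=1.140 (1.02363) → t≈1.132

t = 1.132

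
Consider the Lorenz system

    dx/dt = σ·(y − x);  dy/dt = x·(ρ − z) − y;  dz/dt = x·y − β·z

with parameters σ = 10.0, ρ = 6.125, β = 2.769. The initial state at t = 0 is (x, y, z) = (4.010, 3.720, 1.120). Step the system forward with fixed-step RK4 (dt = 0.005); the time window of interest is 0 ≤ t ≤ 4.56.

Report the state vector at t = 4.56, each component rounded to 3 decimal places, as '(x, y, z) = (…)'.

t=0.000: state=(4.010, 3.720, 1.120)
step 1 (dt=0.005): k1=(-2.900, 16.350, 11.816), k2=(-2.419, 16.155, 11.871), k3=(-2.436, 16.161, 11.873), k4=(-1.970, 15.971, 11.929); state += dt/6·(k1+2k2+2k3+k4)
t=0.005: state=(3.998, 3.801, 1.179)
t=0.010: state=(3.990, 3.880, 1.239)
t=0.015: state=(3.987, 3.957, 1.300)
continuing one RK4 step at a time; state shown every 40 steps (Δt=0.2):
t=0.200: state=(5.122, 5.847, 4.160)
t=0.400: state=(5.468, 4.987, 7.170)
t=0.600: state=(3.896, 3.082, 6.923)
t=0.800: state=(2.792, 2.517, 5.302)
t=1.000: state=(2.668, 2.782, 4.116)
t=1.200: state=(3.134, 3.461, 3.757)
t=1.400: state=(3.854, 4.206, 4.268)
t=1.600: state=(4.347, 4.448, 5.270)
t=1.800: state=(4.221, 4.023, 5.856)
t=2.000: state=(3.751, 3.527, 5.643)
t=2.200: state=(3.446, 3.375, 5.109)
t=2.400: state=(3.456, 3.527, 4.747)
t=2.600: state=(3.671, 3.798, 4.740)
t=2.800: state=(3.894, 3.975, 5.007)
t=3.000: state=(3.959, 3.943, 5.286)
t=3.200: state=(3.856, 3.783, 5.357)
t=3.400: state=(3.717, 3.661, 5.230)
t=3.600: state=(3.657, 3.653, 5.064)
t=3.800: state=(3.693, 3.729, 4.991)
t=4.000: state=(3.772, 3.810, 5.035)
t=4.200: state=(3.825, 3.836, 5.132)
t=4.400: state=(3.819, 3.803, 5.195)
t=4.560: state=(3.785, 3.762, 5.194)

(x, y, z) = (3.785, 3.762, 5.194)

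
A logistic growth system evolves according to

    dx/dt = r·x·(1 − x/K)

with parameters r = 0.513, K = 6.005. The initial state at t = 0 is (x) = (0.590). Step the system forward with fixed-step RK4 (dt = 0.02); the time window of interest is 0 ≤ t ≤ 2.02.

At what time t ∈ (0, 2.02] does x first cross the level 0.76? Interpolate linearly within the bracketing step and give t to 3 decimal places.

t=0.000: state=(0.590)
step 1 (dt=0.02): k1=(0.273), k2=(0.274), k3=(0.274), k4=(0.275); state += dt/6·(k1+2k2+2k3+k4)
t=0.020: state=(0.595)
t=0.040: state=(0.601)
t=0.060: state=(0.607)
continuing one RK4 step at a time; state shown every 5 steps (Δt=0.1):
t=0.100: state=(0.618)
t=0.200: state=(0.647)
t=0.300: state=(0.677)
t=0.400: state=(0.709)
t=0.500: state=(0.741)
t=0.540: state=(0.755)
next step: t=0.560: state=(0.761) — x has crossed 0.76
linear interpolation between t=0.540 (0.75466) and t=0.560 (0.76145) → t≈0.556

t = 0.556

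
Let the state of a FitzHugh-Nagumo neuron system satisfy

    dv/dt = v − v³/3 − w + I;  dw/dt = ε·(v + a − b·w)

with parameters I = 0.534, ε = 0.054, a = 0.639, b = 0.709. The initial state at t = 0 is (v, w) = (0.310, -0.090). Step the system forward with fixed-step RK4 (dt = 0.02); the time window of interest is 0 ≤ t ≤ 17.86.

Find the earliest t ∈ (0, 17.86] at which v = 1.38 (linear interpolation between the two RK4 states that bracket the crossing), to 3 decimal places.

t=0.000: state=(0.310, -0.090)
step 1 (dt=0.02): k1=(0.924, 0.055), k2=(0.932, 0.055), k3=(0.932, 0.055), k4=(0.940, 0.056); state += dt/6·(k1+2k2+2k3+k4)
t=0.020: state=(0.329, -0.089)
t=0.040: state=(0.348, -0.088)
t=0.060: state=(0.367, -0.087)
t=0.920: state=(1.365, -0.015)
next step: t=0.940: state=(1.386, -0.013) — v has crossed 1.38
linear interpolation between t=0.920 (1.36490) and t=0.940 (1.38602) → t≈0.934

t = 0.934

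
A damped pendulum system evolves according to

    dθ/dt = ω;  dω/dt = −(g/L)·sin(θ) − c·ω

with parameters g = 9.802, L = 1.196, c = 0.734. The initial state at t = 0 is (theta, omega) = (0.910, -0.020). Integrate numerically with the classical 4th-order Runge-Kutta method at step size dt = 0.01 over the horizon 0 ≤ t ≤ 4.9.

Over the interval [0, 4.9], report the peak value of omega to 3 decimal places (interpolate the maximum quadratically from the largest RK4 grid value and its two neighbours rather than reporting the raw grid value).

t=0.000: state=(0.910, -0.020)
step 1 (dt=0.01): k1=(-0.020, -6.456), k2=(-0.052, -6.432), k3=(-0.052, -6.431), k4=(-0.084, -6.406); state += dt/6·(k1+2k2+2k3+k4)
t=0.010: state=(0.909, -0.084)
t=0.020: state=(0.908, -0.148)
t=0.030: state=(0.907, -0.211)
continuing one RK4 step at a time; state shown every 20 steps (Δt=0.2):
t=0.200: state=(0.785, -1.177)
t=0.400: state=(0.467, -1.916)
t=0.600: state=(0.060, -2.045)
t=0.800: state=(-0.309, -1.558)
t=1.000: state=(-0.538, -0.696)
t=1.200: state=(-0.583, 0.230)
t=1.400: state=(-0.458, 0.972)
t=1.600: state=(-0.219, 1.349)
t=1.800: state=(0.051, 1.286)
t=2.000: state=(0.270, 0.852)
t=2.200: state=(0.380, 0.232)
t=2.400: state=(0.364, -0.368)
t=2.600: state=(0.245, -0.783)
t=2.800: state=(0.070, -0.915)
t=3.000: state=(-0.101, -0.759)
t=3.200: state=(-0.220, -0.401)
t=3.400: state=(-0.257, 0.025)
t=3.600: state=(-0.214, 0.386)
t=3.800: state=(-0.114, 0.585)
t=4.000: state=(0.006, 0.585)
t=4.200: state=(0.108, 0.411)
t=4.400: state=(0.164, 0.140)
t=4.600: state=(0.164, -0.135)
t=4.800: state=(0.115, -0.333)
t=4.900: state=(0.079, -0.387)
largest grid value and its neighbours: omega(1.660)=1.37638, omega(1.670)=1.37693, omega(1.680)=1.37637
parabola through these three points peaks at t≈1.670 with omega≈1.37693

max omega = 1.377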